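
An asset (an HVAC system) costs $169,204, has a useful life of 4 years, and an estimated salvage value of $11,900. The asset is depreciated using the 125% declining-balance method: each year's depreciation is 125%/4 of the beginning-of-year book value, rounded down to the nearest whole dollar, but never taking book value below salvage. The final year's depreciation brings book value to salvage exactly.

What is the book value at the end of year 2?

Depreciable base = $169,204 − $11,900 = $157,304.
Year 1: ⌊$169,204 × 125%/4⌋ = $52,876. Book value $116,328.
Year 2: ⌊$116,328 × 125%/4⌋ = $36,352. Book value $79,976.

$79,976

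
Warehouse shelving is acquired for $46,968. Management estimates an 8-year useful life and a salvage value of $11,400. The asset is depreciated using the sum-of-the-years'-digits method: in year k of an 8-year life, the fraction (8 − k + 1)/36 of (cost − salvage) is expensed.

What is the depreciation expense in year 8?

Depreciable base = $46,968 − $11,400 = $35,568.
Sum of the years' digits = 8+7+6+5+4+3+2+1 = 36.
Year 1: $35,568 × 8/36 = $7,904. Book value $39,064.
Year 2: $35,568 × 7/36 = $6,916. Book value $32,148.
Year 3: $35,568 × 6/36 = $5,928. Book value $26,220.
Year 4: $35,568 × 5/36 = $4,940. Book value $21,280.
Year 5: $35,568 × 4/36 = $3,952. Book value $17,328.
Year 6: $35,568 × 3/36 = $2,964. Book value $14,364.
Year 7: $35,568 × 2/36 = $1,976. Book value $12,388.
Year 8: $35,568 × 1/36 = $988. Book value $11,400.

$988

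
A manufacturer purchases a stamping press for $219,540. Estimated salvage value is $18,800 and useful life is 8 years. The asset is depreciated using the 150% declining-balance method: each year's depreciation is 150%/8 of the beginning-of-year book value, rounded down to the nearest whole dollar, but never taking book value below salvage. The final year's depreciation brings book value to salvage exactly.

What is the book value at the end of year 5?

Depreciable base = $219,540 − $18,800 = $200,740.
Year 1: ⌊$219,540 × 150%/8⌋ = $41,163. Book value $178,377.
Year 2: ⌊$178,377 × 150%/8⌋ = $33,445. Book value $144,932.
Year 3: ⌊$144,932 × 150%/8⌋ = $27,174. Book value $117,758.
Year 4: ⌊$117,758 × 150%/8⌋ = $22,079. Book value $95,679.
Year 5: ⌊$95,679 × 150%/8⌋ = $17,939. Book value $77,740.

$77,740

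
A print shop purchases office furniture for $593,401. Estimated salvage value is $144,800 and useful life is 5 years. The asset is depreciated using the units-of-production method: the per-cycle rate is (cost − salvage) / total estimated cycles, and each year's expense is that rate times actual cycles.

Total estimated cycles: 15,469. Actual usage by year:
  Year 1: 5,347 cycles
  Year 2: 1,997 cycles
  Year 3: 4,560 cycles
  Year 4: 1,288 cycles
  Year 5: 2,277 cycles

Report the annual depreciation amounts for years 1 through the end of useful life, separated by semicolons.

Depreciable base = $593,401 − $144,800 = $448,601.
Rate = $448,601 / 15,469 cycles = $29 per cycle.
Year 1: 5,347 × $29 = $155,063. Book value $438,338.
Year 2: 1,997 × $29 = $57,913. Book value $380,425.
Year 3: 4,560 × $29 = $132,240. Book value $248,185.
Year 4: 1,288 × $29 = $37,352. Book value $210,833.
Year 5: 2,277 × $29 = $66,033. Book value $144,800.

$155,063; $57,913; $132,240; $37,352; $66,033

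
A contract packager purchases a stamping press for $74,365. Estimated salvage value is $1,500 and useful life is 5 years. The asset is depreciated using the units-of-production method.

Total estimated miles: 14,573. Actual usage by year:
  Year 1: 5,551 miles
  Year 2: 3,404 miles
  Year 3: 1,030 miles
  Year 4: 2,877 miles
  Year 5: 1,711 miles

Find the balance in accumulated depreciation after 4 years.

Depreciable base = $74,365 − $1,500 = $72,865.
Rate = $72,865 / 14,573 miles = $5 per mile.
Year 1: 5,551 × $5 = $27,755. Book value $46,610.
Year 2: 3,404 × $5 = $17,020. Book value $29,590.
Year 3: 1,030 × $5 = $5,150. Book value $24,440.
Year 4: 2,877 × $5 = $14,385. Book value $10,055.
Accumulated through year 4 = $74,365 − $10,055 = $64,310.

$64,310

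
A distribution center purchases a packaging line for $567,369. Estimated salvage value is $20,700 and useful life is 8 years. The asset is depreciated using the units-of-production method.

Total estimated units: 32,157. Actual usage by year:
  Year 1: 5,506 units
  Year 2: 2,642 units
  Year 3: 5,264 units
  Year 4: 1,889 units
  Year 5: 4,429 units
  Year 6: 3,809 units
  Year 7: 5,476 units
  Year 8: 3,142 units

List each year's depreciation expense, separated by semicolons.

$93,602; $44,914; $89,488; $32,113; $75,293; $64,753; $93,092; $53,414

Depreciable base = $567,369 − $20,700 = $546,669.
Rate = $546,669 / 32,157 units = $17 per unit.
Year 1: 5,506 × $17 = $93,602. Book value $473,767.
Year 2: 2,642 × $17 = $44,914. Book value $428,853.
Year 3: 5,264 × $17 = $89,488. Book value $339,365.
Year 4: 1,889 × $17 = $32,113. Book value $307,252.
Year 5: 4,429 × $17 = $75,293. Book value $231,959.
Year 6: 3,809 × $17 = $64,753. Book value $167,206.
Year 7: 5,476 × $17 = $93,092. Book value $74,114.
Year 8: 3,142 × $17 = $53,414. Book value $20,700.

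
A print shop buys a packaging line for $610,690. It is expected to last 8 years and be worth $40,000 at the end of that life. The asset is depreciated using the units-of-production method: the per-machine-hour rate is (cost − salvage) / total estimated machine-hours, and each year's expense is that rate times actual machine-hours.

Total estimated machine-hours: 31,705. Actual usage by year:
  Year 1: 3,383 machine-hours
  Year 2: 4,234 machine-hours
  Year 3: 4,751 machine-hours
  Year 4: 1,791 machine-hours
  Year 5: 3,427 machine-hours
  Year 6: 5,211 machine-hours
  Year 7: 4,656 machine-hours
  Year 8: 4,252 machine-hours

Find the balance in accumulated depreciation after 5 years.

Depreciable base = $610,690 − $40,000 = $570,690.
Rate = $570,690 / 31,705 machine-hours = $18 per machine-hour.
Year 1: 3,383 × $18 = $60,894. Book value $549,796.
Year 2: 4,234 × $18 = $76,212. Book value $473,584.
Year 3: 4,751 × $18 = $85,518. Book value $388,066.
Year 4: 1,791 × $18 = $32,238. Book value $355,828.
Year 5: 3,427 × $18 = $61,686. Book value $294,142.
Accumulated through year 5 = $610,690 − $294,142 = $316,548.

$316,548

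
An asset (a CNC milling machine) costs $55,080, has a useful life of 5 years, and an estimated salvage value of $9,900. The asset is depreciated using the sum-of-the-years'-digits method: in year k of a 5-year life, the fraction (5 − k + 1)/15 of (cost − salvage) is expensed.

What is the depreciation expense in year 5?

$3,012

Depreciable base = $55,080 − $9,900 = $45,180.
Sum of the years' digits = 5+4+3+2+1 = 15.
Year 1: $45,180 × 5/15 = $15,060. Book value $40,020.
Year 2: $45,180 × 4/15 = $12,048. Book value $27,972.
Year 3: $45,180 × 3/15 = $9,036. Book value $18,936.
Year 4: $45,180 × 2/15 = $6,024. Book value $12,912.
Year 5: $45,180 × 1/15 = $3,012. Book value $9,900.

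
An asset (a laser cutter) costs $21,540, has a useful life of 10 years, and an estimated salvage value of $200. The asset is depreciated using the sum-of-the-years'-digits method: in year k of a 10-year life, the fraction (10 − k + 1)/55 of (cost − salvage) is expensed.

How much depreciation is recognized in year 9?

Depreciable base = $21,540 − $200 = $21,340.
Sum of the years' digits = 10+9+8+7+6+5+4+3+2+1 = 55.
Year 1: $21,340 × 10/55 = $3,880. Book value $17,660.
Year 2: $21,340 × 9/55 = $3,492. Book value $14,168.
Year 3: $21,340 × 8/55 = $3,104. Book value $11,064.
Year 4: $21,340 × 7/55 = $2,716. Book value $8,348.
Year 5: $21,340 × 6/55 = $2,328. Book value $6,020.
Year 6: $21,340 × 5/55 = $1,940. Book value $4,080.
Year 7: $21,340 × 4/55 = $1,552. Book value $2,528.
Year 8: $21,340 × 3/55 = $1,164. Book value $1,364.
Year 9: $21,340 × 2/55 = $776. Book value $588.

$776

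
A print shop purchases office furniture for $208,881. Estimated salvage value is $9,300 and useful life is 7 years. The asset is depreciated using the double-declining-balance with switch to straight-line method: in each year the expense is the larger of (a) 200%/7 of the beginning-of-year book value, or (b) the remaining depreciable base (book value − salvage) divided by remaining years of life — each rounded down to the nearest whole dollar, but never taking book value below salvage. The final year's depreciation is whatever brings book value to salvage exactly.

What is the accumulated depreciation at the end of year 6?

Depreciable base = $208,881 − $9,300 = $199,581.
Year 1: DB = ⌊$208,881 × 200%/7⌋ = $59,680; SL = ⌊$199,581/7⌋ = $28,511 → take DB $59,680. Book value $149,201.
Year 2: DB = ⌊$149,201 × 200%/7⌋ = $42,628; SL = ⌊$139,901/6⌋ = $23,316 → take DB $42,628. Book value $106,573.
Year 3: DB = ⌊$106,573 × 200%/7⌋ = $30,449; SL = ⌊$97,273/5⌋ = $19,454 → take DB $30,449. Book value $76,124.
Year 4: DB = ⌊$76,124 × 200%/7⌋ = $21,749; SL = ⌊$66,824/4⌋ = $16,706 → take DB $21,749. Book value $54,375.
Year 5: DB = ⌊$54,375 × 200%/7⌋ = $15,535; SL = ⌊$45,075/3⌋ = $15,025 → take DB $15,535. Book value $38,840.
Year 6: DB = ⌊$38,840 × 200%/7⌋ = $11,097; SL = ⌊$29,540/2⌋ = $14,770 → take SL $14,770. Book value $24,070.
Accumulated through year 6 = $208,881 − $24,070 = $184,811.

$184,811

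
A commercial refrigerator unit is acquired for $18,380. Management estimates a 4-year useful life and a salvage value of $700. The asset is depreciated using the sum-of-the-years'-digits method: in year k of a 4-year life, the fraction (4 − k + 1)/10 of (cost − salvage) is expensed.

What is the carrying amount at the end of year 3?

Depreciable base = $18,380 − $700 = $17,680.
Sum of the years' digits = 4+3+2+1 = 10.
Year 1: $17,680 × 4/10 = $7,072. Book value $11,308.
Year 2: $17,680 × 3/10 = $5,304. Book value $6,004.
Year 3: $17,680 × 2/10 = $3,536. Book value $2,468.

$2,468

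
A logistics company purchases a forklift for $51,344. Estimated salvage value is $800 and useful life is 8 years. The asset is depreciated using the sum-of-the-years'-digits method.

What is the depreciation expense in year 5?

$5,616

Depreciable base = $51,344 − $800 = $50,544.
Sum of the years' digits = 8+7+6+5+4+3+2+1 = 36.
Year 1: $50,544 × 8/36 = $11,232. Book value $40,112.
Year 2: $50,544 × 7/36 = $9,828. Book value $30,284.
Year 3: $50,544 × 6/36 = $8,424. Book value $21,860.
Year 4: $50,544 × 5/36 = $7,020. Book value $14,840.
Year 5: $50,544 × 4/36 = $5,616. Book value $9,224.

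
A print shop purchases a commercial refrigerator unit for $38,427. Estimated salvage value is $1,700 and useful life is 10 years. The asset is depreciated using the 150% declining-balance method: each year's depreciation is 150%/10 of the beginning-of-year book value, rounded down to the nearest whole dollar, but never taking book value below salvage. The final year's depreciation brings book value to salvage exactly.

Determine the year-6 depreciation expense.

Depreciable base = $38,427 − $1,700 = $36,727.
Year 1: ⌊$38,427 × 150%/10⌋ = $5,764. Book value $32,663.
Year 2: ⌊$32,663 × 150%/10⌋ = $4,899. Book value $27,764.
Year 3: ⌊$27,764 × 150%/10⌋ = $4,164. Book value $23,600.
Year 4: ⌊$23,600 × 150%/10⌋ = $3,540. Book value $20,060.
Year 5: ⌊$20,060 × 150%/10⌋ = $3,009. Book value $17,051.
Year 6: ⌊$17,051 × 150%/10⌋ = $2,557. Book value $14,494.

$2,557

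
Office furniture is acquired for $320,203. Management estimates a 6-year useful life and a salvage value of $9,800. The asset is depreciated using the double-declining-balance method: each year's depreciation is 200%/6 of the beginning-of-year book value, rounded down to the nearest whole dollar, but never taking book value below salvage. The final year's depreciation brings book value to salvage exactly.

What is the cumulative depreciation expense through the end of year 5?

$278,035

Depreciable base = $320,203 − $9,800 = $310,403.
Year 1: ⌊$320,203 × 200%/6⌋ = $106,734. Book value $213,469.
Year 2: ⌊$213,469 × 200%/6⌋ = $71,156. Book value $142,313.
Year 3: ⌊$142,313 × 200%/6⌋ = $47,437. Book value $94,876.
Year 4: ⌊$94,876 × 200%/6⌋ = $31,625. Book value $63,251.
Year 5: ⌊$63,251 × 200%/6⌋ = $21,083. Book value $42,168.
Accumulated through year 5 = $320,203 − $42,168 = $278,035.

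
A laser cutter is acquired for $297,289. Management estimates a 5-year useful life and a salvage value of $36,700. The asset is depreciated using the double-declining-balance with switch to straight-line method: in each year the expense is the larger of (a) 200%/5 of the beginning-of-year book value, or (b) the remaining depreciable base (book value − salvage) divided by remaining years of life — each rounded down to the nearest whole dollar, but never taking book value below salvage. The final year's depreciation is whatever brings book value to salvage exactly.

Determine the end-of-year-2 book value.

$107,025

Depreciable base = $297,289 − $36,700 = $260,589.
Year 1: DB = ⌊$297,289 × 200%/5⌋ = $118,915; SL = ⌊$260,589/5⌋ = $52,117 → take DB $118,915. Book value $178,374.
Year 2: DB = ⌊$178,374 × 200%/5⌋ = $71,349; SL = ⌊$141,674/4⌋ = $35,418 → take DB $71,349. Book value $107,025.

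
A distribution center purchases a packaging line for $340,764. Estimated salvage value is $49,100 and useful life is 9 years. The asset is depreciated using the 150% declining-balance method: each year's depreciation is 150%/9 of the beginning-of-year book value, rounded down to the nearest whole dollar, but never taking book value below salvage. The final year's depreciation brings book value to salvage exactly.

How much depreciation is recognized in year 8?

$15,850

Depreciable base = $340,764 − $49,100 = $291,664.
Year 1: ⌊$340,764 × 150%/9⌋ = $56,794. Book value $283,970.
Year 2: ⌊$283,970 × 150%/9⌋ = $47,328. Book value $236,642.
Year 3: ⌊$236,642 × 150%/9⌋ = $39,440. Book value $197,202.
Year 4: ⌊$197,202 × 150%/9⌋ = $32,867. Book value $164,335.
Year 5: ⌊$164,335 × 150%/9⌋ = $27,389. Book value $136,946.
Year 6: ⌊$136,946 × 150%/9⌋ = $22,824. Book value $114,122.
Year 7: ⌊$114,122 × 150%/9⌋ = $19,020. Book value $95,102.
Year 8: ⌊$95,102 × 150%/9⌋ = $15,850. Book value $79,252.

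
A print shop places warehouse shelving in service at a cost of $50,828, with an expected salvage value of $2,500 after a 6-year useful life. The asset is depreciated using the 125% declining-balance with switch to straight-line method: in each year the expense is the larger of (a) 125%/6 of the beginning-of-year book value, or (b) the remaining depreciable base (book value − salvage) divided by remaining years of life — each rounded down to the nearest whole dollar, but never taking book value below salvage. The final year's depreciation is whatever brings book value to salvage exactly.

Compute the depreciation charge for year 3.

Depreciable base = $50,828 − $2,500 = $48,328.
Year 1: DB = ⌊$50,828 × 125%/6⌋ = $10,589; SL = ⌊$48,328/6⌋ = $8,054 → take DB $10,589. Book value $40,239.
Year 2: DB = ⌊$40,239 × 125%/6⌋ = $8,383; SL = ⌊$37,739/5⌋ = $7,547 → take DB $8,383. Book value $31,856.
Year 3: DB = ⌊$31,856 × 125%/6⌋ = $6,636; SL = ⌊$29,356/4⌋ = $7,339 → take SL $7,339. Book value $24,517.

$7,339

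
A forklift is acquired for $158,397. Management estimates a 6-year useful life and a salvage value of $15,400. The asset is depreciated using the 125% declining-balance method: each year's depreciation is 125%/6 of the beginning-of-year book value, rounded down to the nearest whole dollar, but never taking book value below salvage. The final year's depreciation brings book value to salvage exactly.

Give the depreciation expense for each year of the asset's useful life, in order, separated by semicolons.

Depreciable base = $158,397 − $15,400 = $142,997.
Year 1: ⌊$158,397 × 125%/6⌋ = $32,999. Book value $125,398.
Year 2: ⌊$125,398 × 125%/6⌋ = $26,124. Book value $99,274.
Year 3: ⌊$99,274 × 125%/6⌋ = $20,682. Book value $78,592.
Year 4: ⌊$78,592 × 125%/6⌋ = $16,373. Book value $62,219.
Year 5: ⌊$62,219 × 125%/6⌋ = $12,962. Book value $49,257.
Year 6 (final): $49,257 − $15,400 = $33,857. Book value $15,400.

$32,999; $26,124; $20,682; $16,373; $12,962; $33,857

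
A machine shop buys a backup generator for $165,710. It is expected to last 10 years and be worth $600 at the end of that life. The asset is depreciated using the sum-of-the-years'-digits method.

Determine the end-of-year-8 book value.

$9,606

Depreciable base = $165,710 − $600 = $165,110.
Sum of the years' digits = 10+9+8+7+6+5+4+3+2+1 = 55.
Year 1: $165,110 × 10/55 = $30,020. Book value $135,690.
Year 2: $165,110 × 9/55 = $27,018. Book value $108,672.
Year 3: $165,110 × 8/55 = $24,016. Book value $84,656.
Year 4: $165,110 × 7/55 = $21,014. Book value $63,642.
Year 5: $165,110 × 6/55 = $18,012. Book value $45,630.
Year 6: $165,110 × 5/55 = $15,010. Book value $30,620.
Year 7: $165,110 × 4/55 = $12,008. Book value $18,612.
Year 8: $165,110 × 3/55 = $9,006. Book value $9,606.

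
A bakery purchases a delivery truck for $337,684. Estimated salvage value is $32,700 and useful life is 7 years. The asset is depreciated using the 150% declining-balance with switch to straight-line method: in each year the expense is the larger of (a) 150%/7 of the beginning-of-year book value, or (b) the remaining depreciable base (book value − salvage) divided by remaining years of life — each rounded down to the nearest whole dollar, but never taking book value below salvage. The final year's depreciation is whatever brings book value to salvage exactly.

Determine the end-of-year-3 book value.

$163,798

Depreciable base = $337,684 − $32,700 = $304,984.
Year 1: DB = ⌊$337,684 × 150%/7⌋ = $72,360; SL = ⌊$304,984/7⌋ = $43,569 → take DB $72,360. Book value $265,324.
Year 2: DB = ⌊$265,324 × 150%/7⌋ = $56,855; SL = ⌊$232,624/6⌋ = $38,770 → take DB $56,855. Book value $208,469.
Year 3: DB = ⌊$208,469 × 150%/7⌋ = $44,671; SL = ⌊$175,769/5⌋ = $35,153 → take DB $44,671. Book value $163,798.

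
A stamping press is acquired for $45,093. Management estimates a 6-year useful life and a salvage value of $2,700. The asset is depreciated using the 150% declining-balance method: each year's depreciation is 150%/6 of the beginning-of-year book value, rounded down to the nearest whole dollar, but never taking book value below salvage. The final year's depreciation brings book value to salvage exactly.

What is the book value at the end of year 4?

Depreciable base = $45,093 − $2,700 = $42,393.
Year 1: ⌊$45,093 × 150%/6⌋ = $11,273. Book value $33,820.
Year 2: ⌊$33,820 × 150%/6⌋ = $8,455. Book value $25,365.
Year 3: ⌊$25,365 × 150%/6⌋ = $6,341. Book value $19,024.
Year 4: ⌊$19,024 × 150%/6⌋ = $4,756. Book value $14,268.

$14,268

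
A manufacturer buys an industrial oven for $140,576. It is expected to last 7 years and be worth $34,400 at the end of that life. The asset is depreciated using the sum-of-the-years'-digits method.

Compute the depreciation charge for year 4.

Depreciable base = $140,576 − $34,400 = $106,176.
Sum of the years' digits = 7+6+5+4+3+2+1 = 28.
Year 1: $106,176 × 7/28 = $26,544. Book value $114,032.
Year 2: $106,176 × 6/28 = $22,752. Book value $91,280.
Year 3: $106,176 × 5/28 = $18,960. Book value $72,320.
Year 4: $106,176 × 4/28 = $15,168. Book value $57,152.

$15,168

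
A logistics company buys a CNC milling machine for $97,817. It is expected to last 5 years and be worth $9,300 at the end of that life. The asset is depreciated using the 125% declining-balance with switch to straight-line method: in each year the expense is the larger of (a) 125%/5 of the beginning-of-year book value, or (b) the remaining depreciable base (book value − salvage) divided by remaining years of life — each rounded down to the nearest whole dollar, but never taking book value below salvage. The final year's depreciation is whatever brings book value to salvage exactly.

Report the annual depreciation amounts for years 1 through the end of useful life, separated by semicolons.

$24,454; $18,340; $15,241; $15,241; $15,241

Depreciable base = $97,817 − $9,300 = $88,517.
Year 1: DB = ⌊$97,817 × 125%/5⌋ = $24,454; SL = ⌊$88,517/5⌋ = $17,703 → take DB $24,454. Book value $73,363.
Year 2: DB = ⌊$73,363 × 125%/5⌋ = $18,340; SL = ⌊$64,063/4⌋ = $16,015 → take DB $18,340. Book value $55,023.
Year 3: DB = ⌊$55,023 × 125%/5⌋ = $13,755; SL = ⌊$45,723/3⌋ = $15,241 → take SL $15,241. Book value $39,782.
Year 4: DB = ⌊$39,782 × 125%/5⌋ = $9,945; SL = ⌊$30,482/2⌋ = $15,241 → take SL $15,241. Book value $24,541.
Year 5 (final): $24,541 − $9,300 = $15,241. Book value $9,300.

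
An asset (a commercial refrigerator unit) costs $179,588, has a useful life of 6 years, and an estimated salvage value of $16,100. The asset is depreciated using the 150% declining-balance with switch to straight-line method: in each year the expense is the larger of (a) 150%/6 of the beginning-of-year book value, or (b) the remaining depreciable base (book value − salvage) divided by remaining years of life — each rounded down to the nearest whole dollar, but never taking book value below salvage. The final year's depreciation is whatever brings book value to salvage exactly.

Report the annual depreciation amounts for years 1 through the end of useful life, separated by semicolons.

$44,897; $33,672; $25,254; $19,888; $19,888; $19,889

Depreciable base = $179,588 − $16,100 = $163,488.
Year 1: DB = ⌊$179,588 × 150%/6⌋ = $44,897; SL = ⌊$163,488/6⌋ = $27,248 → take DB $44,897. Book value $134,691.
Year 2: DB = ⌊$134,691 × 150%/6⌋ = $33,672; SL = ⌊$118,591/5⌋ = $23,718 → take DB $33,672. Book value $101,019.
Year 3: DB = ⌊$101,019 × 150%/6⌋ = $25,254; SL = ⌊$84,919/4⌋ = $21,229 → take DB $25,254. Book value $75,765.
Year 4: DB = ⌊$75,765 × 150%/6⌋ = $18,941; SL = ⌊$59,665/3⌋ = $19,888 → take SL $19,888. Book value $55,877.
Year 5: DB = ⌊$55,877 × 150%/6⌋ = $13,969; SL = ⌊$39,777/2⌋ = $19,888 → take SL $19,888. Book value $35,989.
Year 6 (final): $35,989 − $16,100 = $19,889. Book value $16,100.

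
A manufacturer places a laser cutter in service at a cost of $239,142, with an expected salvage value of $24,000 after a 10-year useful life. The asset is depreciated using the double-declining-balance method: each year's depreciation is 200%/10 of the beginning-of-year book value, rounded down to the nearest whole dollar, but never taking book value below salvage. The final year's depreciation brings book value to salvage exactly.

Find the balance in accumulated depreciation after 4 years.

$141,188

Depreciable base = $239,142 − $24,000 = $215,142.
Year 1: ⌊$239,142 × 200%/10⌋ = $47,828. Book value $191,314.
Year 2: ⌊$191,314 × 200%/10⌋ = $38,262. Book value $153,052.
Year 3: ⌊$153,052 × 200%/10⌋ = $30,610. Book value $122,442.
Year 4: ⌊$122,442 × 200%/10⌋ = $24,488. Book value $97,954.
Accumulated through year 4 = $239,142 − $97,954 = $141,188.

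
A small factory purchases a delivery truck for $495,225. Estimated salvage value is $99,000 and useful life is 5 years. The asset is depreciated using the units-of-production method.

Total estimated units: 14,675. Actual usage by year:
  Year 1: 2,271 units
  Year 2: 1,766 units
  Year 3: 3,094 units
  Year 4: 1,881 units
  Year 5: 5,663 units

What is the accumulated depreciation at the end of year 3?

Depreciable base = $495,225 − $99,000 = $396,225.
Rate = $396,225 / 14,675 units = $27 per unit.
Year 1: 2,271 × $27 = $61,317. Book value $433,908.
Year 2: 1,766 × $27 = $47,682. Book value $386,226.
Year 3: 3,094 × $27 = $83,538. Book value $302,688.
Accumulated through year 3 = $495,225 − $302,688 = $192,537.

$192,537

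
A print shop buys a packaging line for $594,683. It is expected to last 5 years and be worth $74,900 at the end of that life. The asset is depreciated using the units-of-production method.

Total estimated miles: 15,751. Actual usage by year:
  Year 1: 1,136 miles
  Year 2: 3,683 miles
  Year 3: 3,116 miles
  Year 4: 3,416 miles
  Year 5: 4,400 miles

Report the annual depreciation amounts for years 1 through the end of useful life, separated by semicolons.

Depreciable base = $594,683 − $74,900 = $519,783.
Rate = $519,783 / 15,751 miles = $33 per mile.
Year 1: 1,136 × $33 = $37,488. Book value $557,195.
Year 2: 3,683 × $33 = $121,539. Book value $435,656.
Year 3: 3,116 × $33 = $102,828. Book value $332,828.
Year 4: 3,416 × $33 = $112,728. Book value $220,100.
Year 5: 4,400 × $33 = $145,200. Book value $74,900.

$37,488; $121,539; $102,828; $112,728; $145,200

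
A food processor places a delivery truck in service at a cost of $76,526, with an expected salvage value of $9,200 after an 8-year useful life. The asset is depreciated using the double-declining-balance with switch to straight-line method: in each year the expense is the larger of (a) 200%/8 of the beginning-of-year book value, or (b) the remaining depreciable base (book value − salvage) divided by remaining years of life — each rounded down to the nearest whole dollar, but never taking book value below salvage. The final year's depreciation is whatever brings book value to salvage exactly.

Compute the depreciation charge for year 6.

Depreciable base = $76,526 − $9,200 = $67,326.
Year 1: DB = ⌊$76,526 × 200%/8⌋ = $19,131; SL = ⌊$67,326/8⌋ = $8,415 → take DB $19,131. Book value $57,395.
Year 2: DB = ⌊$57,395 × 200%/8⌋ = $14,348; SL = ⌊$48,195/7⌋ = $6,885 → take DB $14,348. Book value $43,047.
Year 3: DB = ⌊$43,047 × 200%/8⌋ = $10,761; SL = ⌊$33,847/6⌋ = $5,641 → take DB $10,761. Book value $32,286.
Year 4: DB = ⌊$32,286 × 200%/8⌋ = $8,071; SL = ⌊$23,086/5⌋ = $4,617 → take DB $8,071. Book value $24,215.
Year 5: DB = ⌊$24,215 × 200%/8⌋ = $6,053; SL = ⌊$15,015/4⌋ = $3,753 → take DB $6,053. Book value $18,162.
Year 6: DB = ⌊$18,162 × 200%/8⌋ = $4,540; SL = ⌊$8,962/3⌋ = $2,987 → take DB $4,540. Book value $13,622.

$4,540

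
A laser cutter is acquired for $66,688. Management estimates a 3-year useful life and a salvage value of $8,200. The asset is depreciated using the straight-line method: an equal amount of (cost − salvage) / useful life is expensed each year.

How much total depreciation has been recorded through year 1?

Depreciable base = $66,688 − $8,200 = $58,488.
Annual expense = $58,488 / 3 = $19,496.
End of year 1: book value $47,192.
Accumulated through year 1 = $66,688 − $47,192 = $19,496.

$19,496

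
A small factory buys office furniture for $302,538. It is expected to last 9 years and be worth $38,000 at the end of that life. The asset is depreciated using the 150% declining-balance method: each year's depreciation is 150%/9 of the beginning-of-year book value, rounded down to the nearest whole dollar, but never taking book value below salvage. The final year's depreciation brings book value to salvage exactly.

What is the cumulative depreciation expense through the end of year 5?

$180,954

Depreciable base = $302,538 − $38,000 = $264,538.
Year 1: ⌊$302,538 × 150%/9⌋ = $50,423. Book value $252,115.
Year 2: ⌊$252,115 × 150%/9⌋ = $42,019. Book value $210,096.
Year 3: ⌊$210,096 × 150%/9⌋ = $35,016. Book value $175,080.
Year 4: ⌊$175,080 × 150%/9⌋ = $29,180. Book value $145,900.
Year 5: ⌊$145,900 × 150%/9⌋ = $24,316. Book value $121,584.
Accumulated through year 5 = $302,538 − $121,584 = $180,954.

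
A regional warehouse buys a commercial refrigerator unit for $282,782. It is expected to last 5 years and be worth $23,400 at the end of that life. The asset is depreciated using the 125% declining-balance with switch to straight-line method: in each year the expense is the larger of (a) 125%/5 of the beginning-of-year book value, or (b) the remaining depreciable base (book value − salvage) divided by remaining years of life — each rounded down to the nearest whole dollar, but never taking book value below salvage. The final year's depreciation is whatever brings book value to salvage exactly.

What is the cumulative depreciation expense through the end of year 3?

Depreciable base = $282,782 − $23,400 = $259,382.
Year 1: DB = ⌊$282,782 × 125%/5⌋ = $70,695; SL = ⌊$259,382/5⌋ = $51,876 → take DB $70,695. Book value $212,087.
Year 2: DB = ⌊$212,087 × 125%/5⌋ = $53,021; SL = ⌊$188,687/4⌋ = $47,171 → take DB $53,021. Book value $159,066.
Year 3: DB = ⌊$159,066 × 125%/5⌋ = $39,766; SL = ⌊$135,666/3⌋ = $45,222 → take SL $45,222. Book value $113,844.
Accumulated through year 3 = $282,782 − $113,844 = $168,938.

$168,938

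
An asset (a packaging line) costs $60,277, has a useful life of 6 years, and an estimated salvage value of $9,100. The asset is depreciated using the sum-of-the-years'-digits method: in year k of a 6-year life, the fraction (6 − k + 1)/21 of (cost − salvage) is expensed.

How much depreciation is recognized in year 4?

$7,311

Depreciable base = $60,277 − $9,100 = $51,177.
Sum of the years' digits = 6+5+4+3+2+1 = 21.
Year 1: $51,177 × 6/21 = $14,622. Book value $45,655.
Year 2: $51,177 × 5/21 = $12,185. Book value $33,470.
Year 3: $51,177 × 4/21 = $9,748. Book value $23,722.
Year 4: $51,177 × 3/21 = $7,311. Book value $16,411.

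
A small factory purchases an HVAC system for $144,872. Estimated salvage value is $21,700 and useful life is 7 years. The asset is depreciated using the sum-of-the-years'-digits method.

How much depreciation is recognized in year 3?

Depreciable base = $144,872 − $21,700 = $123,172.
Sum of the years' digits = 7+6+5+4+3+2+1 = 28.
Year 1: $123,172 × 7/28 = $30,793. Book value $114,079.
Year 2: $123,172 × 6/28 = $26,394. Book value $87,685.
Year 3: $123,172 × 5/28 = $21,995. Book value $65,690.

$21,995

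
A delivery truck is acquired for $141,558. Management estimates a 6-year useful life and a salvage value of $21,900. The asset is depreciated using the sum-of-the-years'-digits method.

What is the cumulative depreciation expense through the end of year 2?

Depreciable base = $141,558 − $21,900 = $119,658.
Sum of the years' digits = 6+5+4+3+2+1 = 21.
Year 1: $119,658 × 6/21 = $34,188. Book value $107,370.
Year 2: $119,658 × 5/21 = $28,490. Book value $78,880.
Accumulated through year 2 = $141,558 − $78,880 = $62,678.

$62,678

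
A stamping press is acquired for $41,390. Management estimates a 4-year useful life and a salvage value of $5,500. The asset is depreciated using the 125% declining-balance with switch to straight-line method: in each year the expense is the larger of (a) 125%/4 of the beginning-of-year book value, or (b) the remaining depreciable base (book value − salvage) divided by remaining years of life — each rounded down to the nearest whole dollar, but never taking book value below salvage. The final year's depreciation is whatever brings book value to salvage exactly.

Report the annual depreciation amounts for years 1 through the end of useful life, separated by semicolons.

$12,934; $8,892; $7,032; $7,032

Depreciable base = $41,390 − $5,500 = $35,890.
Year 1: DB = ⌊$41,390 × 125%/4⌋ = $12,934; SL = ⌊$35,890/4⌋ = $8,972 → take DB $12,934. Book value $28,456.
Year 2: DB = ⌊$28,456 × 125%/4⌋ = $8,892; SL = ⌊$22,956/3⌋ = $7,652 → take DB $8,892. Book value $19,564.
Year 3: DB = ⌊$19,564 × 125%/4⌋ = $6,113; SL = ⌊$14,064/2⌋ = $7,032 → take SL $7,032. Book value $12,532.
Year 4 (final): $12,532 − $5,500 = $7,032. Book value $5,500.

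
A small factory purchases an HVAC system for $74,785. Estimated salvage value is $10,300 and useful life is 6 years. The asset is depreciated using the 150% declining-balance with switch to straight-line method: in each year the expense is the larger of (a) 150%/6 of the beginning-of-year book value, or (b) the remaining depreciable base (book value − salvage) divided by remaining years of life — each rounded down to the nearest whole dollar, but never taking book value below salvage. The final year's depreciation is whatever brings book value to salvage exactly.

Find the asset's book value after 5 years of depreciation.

Depreciable base = $74,785 − $10,300 = $64,485.
Year 1: DB = ⌊$74,785 × 150%/6⌋ = $18,696; SL = ⌊$64,485/6⌋ = $10,747 → take DB $18,696. Book value $56,089.
Year 2: DB = ⌊$56,089 × 150%/6⌋ = $14,022; SL = ⌊$45,789/5⌋ = $9,157 → take DB $14,022. Book value $42,067.
Year 3: DB = ⌊$42,067 × 150%/6⌋ = $10,516; SL = ⌊$31,767/4⌋ = $7,941 → take DB $10,516. Book value $31,551.
Year 4: DB = ⌊$31,551 × 150%/6⌋ = $7,887; SL = ⌊$21,251/3⌋ = $7,083 → take DB $7,887. Book value $23,664.
Year 5: DB = ⌊$23,664 × 150%/6⌋ = $5,916; SL = ⌊$13,364/2⌋ = $6,682 → take SL $6,682. Book value $16,982.

$16,982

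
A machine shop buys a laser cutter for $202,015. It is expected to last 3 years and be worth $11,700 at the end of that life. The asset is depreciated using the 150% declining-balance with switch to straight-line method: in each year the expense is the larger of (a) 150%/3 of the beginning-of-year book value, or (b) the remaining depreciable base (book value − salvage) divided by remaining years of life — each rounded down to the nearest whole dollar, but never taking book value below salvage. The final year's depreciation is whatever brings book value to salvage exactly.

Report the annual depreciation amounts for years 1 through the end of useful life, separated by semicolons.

Depreciable base = $202,015 − $11,700 = $190,315.
Year 1: DB = ⌊$202,015 × 150%/3⌋ = $101,007; SL = ⌊$190,315/3⌋ = $63,438 → take DB $101,007. Book value $101,008.
Year 2: DB = ⌊$101,008 × 150%/3⌋ = $50,504; SL = ⌊$89,308/2⌋ = $44,654 → take DB $50,504. Book value $50,504.
Year 3 (final): $50,504 − $11,700 = $38,804. Book value $11,700.

$101,007; $50,504; $38,804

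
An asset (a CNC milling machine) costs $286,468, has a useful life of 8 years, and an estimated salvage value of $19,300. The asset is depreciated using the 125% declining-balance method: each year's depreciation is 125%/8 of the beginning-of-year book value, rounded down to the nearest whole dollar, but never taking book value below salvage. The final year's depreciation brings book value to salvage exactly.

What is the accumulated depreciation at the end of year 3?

Depreciable base = $286,468 − $19,300 = $267,168.
Year 1: ⌊$286,468 × 125%/8⌋ = $44,760. Book value $241,708.
Year 2: ⌊$241,708 × 125%/8⌋ = $37,766. Book value $203,942.
Year 3: ⌊$203,942 × 125%/8⌋ = $31,865. Book value $172,077.
Accumulated through year 3 = $286,468 − $172,077 = $114,391.

$114,391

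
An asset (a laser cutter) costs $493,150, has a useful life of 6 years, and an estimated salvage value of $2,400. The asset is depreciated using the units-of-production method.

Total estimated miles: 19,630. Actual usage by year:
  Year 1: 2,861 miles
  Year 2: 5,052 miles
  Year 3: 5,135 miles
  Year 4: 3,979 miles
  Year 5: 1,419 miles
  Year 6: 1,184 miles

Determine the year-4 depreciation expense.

$99,475

Depreciable base = $493,150 − $2,400 = $490,750.
Rate = $490,750 / 19,630 miles = $25 per mile.
Year 1: 2,861 × $25 = $71,525. Book value $421,625.
Year 2: 5,052 × $25 = $126,300. Book value $295,325.
Year 3: 5,135 × $25 = $128,375. Book value $166,950.
Year 4: 3,979 × $25 = $99,475. Book value $67,475.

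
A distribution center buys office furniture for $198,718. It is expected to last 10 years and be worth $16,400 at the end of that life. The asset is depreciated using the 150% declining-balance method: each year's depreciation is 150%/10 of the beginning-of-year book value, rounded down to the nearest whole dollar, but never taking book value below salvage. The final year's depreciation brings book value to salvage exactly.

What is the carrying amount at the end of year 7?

$63,706

Depreciable base = $198,718 − $16,400 = $182,318.
Year 1: ⌊$198,718 × 150%/10⌋ = $29,807. Book value $168,911.
Year 2: ⌊$168,911 × 150%/10⌋ = $25,336. Book value $143,575.
Year 3: ⌊$143,575 × 150%/10⌋ = $21,536. Book value $122,039.
Year 4: ⌊$122,039 × 150%/10⌋ = $18,305. Book value $103,734.
Year 5: ⌊$103,734 × 150%/10⌋ = $15,560. Book value $88,174.
Year 6: ⌊$88,174 × 150%/10⌋ = $13,226. Book value $74,948.
Year 7: ⌊$74,948 × 150%/10⌋ = $11,242. Book value $63,706.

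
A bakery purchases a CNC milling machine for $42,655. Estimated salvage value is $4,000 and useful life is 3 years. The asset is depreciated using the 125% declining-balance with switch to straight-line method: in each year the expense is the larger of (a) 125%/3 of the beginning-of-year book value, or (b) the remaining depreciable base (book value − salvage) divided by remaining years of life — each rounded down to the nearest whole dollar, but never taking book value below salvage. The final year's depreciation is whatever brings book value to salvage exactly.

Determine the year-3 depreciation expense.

$10,442

Depreciable base = $42,655 − $4,000 = $38,655.
Year 1: DB = ⌊$42,655 × 125%/3⌋ = $17,772; SL = ⌊$38,655/3⌋ = $12,885 → take DB $17,772. Book value $24,883.
Year 2: DB = ⌊$24,883 × 125%/3⌋ = $10,367; SL = ⌊$20,883/2⌋ = $10,441 → take SL $10,441. Book value $14,442.
Year 3 (final): $14,442 − $4,000 = $10,442. Book value $4,000.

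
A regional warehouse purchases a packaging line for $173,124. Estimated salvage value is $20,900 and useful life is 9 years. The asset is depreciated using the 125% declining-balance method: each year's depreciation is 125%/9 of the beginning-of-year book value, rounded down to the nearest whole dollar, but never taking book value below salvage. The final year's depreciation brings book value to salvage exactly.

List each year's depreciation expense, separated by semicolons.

Depreciable base = $173,124 − $20,900 = $152,224.
Year 1: ⌊$173,124 × 125%/9⌋ = $24,045. Book value $149,079.
Year 2: ⌊$149,079 × 125%/9⌋ = $20,705. Book value $128,374.
Year 3: ⌊$128,374 × 125%/9⌋ = $17,829. Book value $110,545.
Year 4: ⌊$110,545 × 125%/9⌋ = $15,353. Book value $95,192.
Year 5: ⌊$95,192 × 125%/9⌋ = $13,221. Book value $81,971.
Year 6: ⌊$81,971 × 125%/9⌋ = $11,384. Book value $70,587.
Year 7: ⌊$70,587 × 125%/9⌋ = $9,803. Book value $60,784.
Year 8: ⌊$60,784 × 125%/9⌋ = $8,442. Book value $52,342.
Year 9 (final): $52,342 − $20,900 = $31,442. Book value $20,900.

$24,045; $20,705; $17,829; $15,353; $13,221; $11,384; $9,803; $8,442; $31,442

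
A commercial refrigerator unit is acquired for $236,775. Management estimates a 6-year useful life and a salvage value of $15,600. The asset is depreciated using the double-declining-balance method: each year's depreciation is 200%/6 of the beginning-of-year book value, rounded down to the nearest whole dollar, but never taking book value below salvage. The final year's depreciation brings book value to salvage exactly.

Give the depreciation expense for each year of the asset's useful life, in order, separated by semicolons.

Depreciable base = $236,775 − $15,600 = $221,175.
Year 1: ⌊$236,775 × 200%/6⌋ = $78,925. Book value $157,850.
Year 2: ⌊$157,850 × 200%/6⌋ = $52,616. Book value $105,234.
Year 3: ⌊$105,234 × 200%/6⌋ = $35,078. Book value $70,156.
Year 4: ⌊$70,156 × 200%/6⌋ = $23,385. Book value $46,771.
Year 5: ⌊$46,771 × 200%/6⌋ = $15,590. Book value $31,181.
Year 6 (final): $31,181 − $15,600 = $15,581. Book value $15,600.

$78,925; $52,616; $35,078; $23,385; $15,590; $15,581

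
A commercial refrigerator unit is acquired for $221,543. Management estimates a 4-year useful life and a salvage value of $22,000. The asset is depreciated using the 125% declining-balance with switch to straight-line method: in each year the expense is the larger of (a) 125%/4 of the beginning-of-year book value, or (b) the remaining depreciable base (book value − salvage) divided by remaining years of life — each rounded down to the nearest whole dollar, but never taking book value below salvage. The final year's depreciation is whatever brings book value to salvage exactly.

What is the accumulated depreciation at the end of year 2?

$116,829

Depreciable base = $221,543 − $22,000 = $199,543.
Year 1: DB = ⌊$221,543 × 125%/4⌋ = $69,232; SL = ⌊$199,543/4⌋ = $49,885 → take DB $69,232. Book value $152,311.
Year 2: DB = ⌊$152,311 × 125%/4⌋ = $47,597; SL = ⌊$130,311/3⌋ = $43,437 → take DB $47,597. Book value $104,714.
Accumulated through year 2 = $221,543 − $104,714 = $116,829.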